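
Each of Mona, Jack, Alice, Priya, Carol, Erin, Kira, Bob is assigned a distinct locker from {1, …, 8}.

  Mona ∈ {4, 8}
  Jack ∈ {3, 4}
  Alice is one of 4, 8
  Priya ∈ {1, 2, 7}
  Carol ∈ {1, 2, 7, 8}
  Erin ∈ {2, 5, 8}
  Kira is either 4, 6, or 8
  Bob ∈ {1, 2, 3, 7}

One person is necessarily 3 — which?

Jack

The 8 variables together cover exactly {1, 2, 3, 4, 5, 6, 7, 8} — 8 values for 8 variables — and 5 appears only in Erin's list, so Erin = 5.
The 7 still-open variables together cover exactly {1, 2, 3, 4, 6, 7, 8} — 7 values for 7 variables — and 6 appears only in Kira's list, so Kira = 6.
Mona and Alice between them cover only {4, 8} — a naked pair. Remove those values from Jack, Carol.
So 3 goes to Jack.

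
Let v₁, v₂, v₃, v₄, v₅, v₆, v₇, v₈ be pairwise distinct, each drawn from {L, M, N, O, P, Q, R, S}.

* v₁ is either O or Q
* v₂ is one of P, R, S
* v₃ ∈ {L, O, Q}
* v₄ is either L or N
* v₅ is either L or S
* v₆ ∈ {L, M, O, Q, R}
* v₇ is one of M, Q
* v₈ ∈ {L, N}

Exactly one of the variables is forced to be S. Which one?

The 8 variables together cover exactly {L, M, N, O, P, Q, R, S} — 8 values for 8 variables — and P appears only in v₂'s list, so v₂ = P.
The 7 still-open variables together cover exactly {L, M, N, O, Q, R, S} — 7 values for 7 variables — and R appears only in v₆'s list, so v₆ = R.
The 6 still-open variables draw from only 6 values {L, M, N, O, Q, S}, so each is used; only v₇ can be M, hence v₇ = M.
The 5 still-open variables together cover exactly {L, N, O, Q, S} — 5 values for 5 variables — and S appears only in v₅'s list, so v₅ = S.

v₅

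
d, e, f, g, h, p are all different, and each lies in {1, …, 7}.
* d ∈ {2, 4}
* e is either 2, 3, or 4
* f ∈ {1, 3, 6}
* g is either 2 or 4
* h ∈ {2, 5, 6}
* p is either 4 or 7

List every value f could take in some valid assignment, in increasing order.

1, 6

d and g between them cover only {2, 4} — a naked pair. Remove those values from e, h, p.
e must be 3 (only option left). Eliminate 3 elsewhere: f.
p's domain is down to {7}, so p = 7.
No further eliminations apply; f can still be any of 1, 6.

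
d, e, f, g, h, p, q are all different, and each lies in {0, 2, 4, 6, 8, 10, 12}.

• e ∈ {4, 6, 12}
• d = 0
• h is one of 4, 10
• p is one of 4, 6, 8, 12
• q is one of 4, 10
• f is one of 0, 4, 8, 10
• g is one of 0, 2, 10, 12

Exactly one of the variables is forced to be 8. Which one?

d must be 0 (only option left). Remove 0 from f, g.
The 6 still-open variables together cover exactly {2, 4, 6, 8, 10, 12} — 6 values for 6 variables — and 2 appears only in g's list, so g = 2.
h and q between them cover only {4, 10} — a naked pair. Remove those values from e, f, p.
So 8 goes to f.

f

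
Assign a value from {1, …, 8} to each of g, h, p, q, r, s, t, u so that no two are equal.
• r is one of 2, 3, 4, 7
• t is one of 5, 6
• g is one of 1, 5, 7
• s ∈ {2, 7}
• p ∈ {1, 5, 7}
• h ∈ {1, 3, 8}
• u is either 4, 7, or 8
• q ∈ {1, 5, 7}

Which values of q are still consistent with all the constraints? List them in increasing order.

The 8 variables together cover exactly {1, 2, 3, 4, 5, 6, 7, 8} — 8 values for 8 variables — and 6 appears only in t's list, so t = 6.
The 3 variables g, p, q are confined to {1, 5, 7}, which locks those values in; drop them from h, r, s, u.
s's domain is down to {2}, so s = 2. Remove 2 from r.
No further eliminations apply; q can still be any of 1, 5, 7.

1, 5, 7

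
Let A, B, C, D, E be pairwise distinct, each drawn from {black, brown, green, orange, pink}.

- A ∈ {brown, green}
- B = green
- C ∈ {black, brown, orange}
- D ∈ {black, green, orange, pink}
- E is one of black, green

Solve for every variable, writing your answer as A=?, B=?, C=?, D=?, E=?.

A=brown, B=green, C=orange, D=pink, E=black

B must be green (only option left). Eliminate green elsewhere: A, D, E.
That leaves E = black. Remove black from C, D.
That leaves A = brown. So C can't be brown.
C has just one choice, so C = orange. Remove orange from D.
D's domain is down to {pink}, so D = pink.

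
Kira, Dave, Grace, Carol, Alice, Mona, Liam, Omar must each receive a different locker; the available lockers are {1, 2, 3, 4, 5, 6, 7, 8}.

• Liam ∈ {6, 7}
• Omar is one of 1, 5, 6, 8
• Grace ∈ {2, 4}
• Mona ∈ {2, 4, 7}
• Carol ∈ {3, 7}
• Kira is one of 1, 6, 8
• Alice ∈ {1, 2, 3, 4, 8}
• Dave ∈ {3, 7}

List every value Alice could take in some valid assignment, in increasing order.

The 8 variables together cover exactly {1, 2, 3, 4, 5, 6, 7, 8} — 8 values for 8 variables — and 5 appears only in Omar's list, so Omar = 5.
The 2 variables Dave and Carol are confined to {3, 7}, which locks those values in; drop them from Alice, Mona, Liam.
That leaves Liam = 6. So Kira can't be 6.
Grace and Mona share exactly the 2 values {2, 4}; by pigeonhole those values go to them, so strike 2, 4 from Alice.
No further eliminations apply; Alice can still be any of 1, 8.

1, 8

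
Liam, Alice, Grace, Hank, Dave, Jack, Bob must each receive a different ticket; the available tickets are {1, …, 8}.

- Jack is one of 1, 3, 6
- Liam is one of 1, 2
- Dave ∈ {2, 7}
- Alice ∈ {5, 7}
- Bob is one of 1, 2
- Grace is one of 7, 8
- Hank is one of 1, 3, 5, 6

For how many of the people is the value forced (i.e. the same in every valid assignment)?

The 7 variables draw from only 7 values {1, 2, 3, 5, 6, 7, 8}, so each is used; only Grace can be 8, hence Grace = 8.
Liam and Bob share exactly the 2 values {1, 2}; by pigeonhole those values go to them, so strike 1, 2 from Hank, Dave, Jack.
That leaves Dave = 7. Strike 7 from Alice.
That leaves Alice = 5. Eliminate 5 elsewhere: Hank.
Determined: Alice=5, Grace=8, Dave=7. The other people each still have more than one consistent value. That makes 3.

3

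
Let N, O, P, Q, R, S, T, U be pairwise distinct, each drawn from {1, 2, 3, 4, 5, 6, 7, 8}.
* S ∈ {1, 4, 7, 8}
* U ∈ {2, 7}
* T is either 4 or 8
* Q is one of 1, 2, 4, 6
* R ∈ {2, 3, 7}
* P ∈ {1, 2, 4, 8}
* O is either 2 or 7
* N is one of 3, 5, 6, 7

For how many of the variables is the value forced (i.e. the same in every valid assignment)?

3

Among the 8 variables, 5 fits only N (and all 8 values in {1, 2, 3, 4, 5, 6, 7, 8} must be used), so N = 5.
The 7 still-open variables draw from only 7 values {1, 2, 3, 4, 6, 7, 8}, so each is used; only R can be 3, hence R = 3.
The 6 still-open variables together cover exactly {1, 2, 4, 6, 7, 8} — 6 values for 6 variables — and 6 appears only in Q's list, so Q = 6.
O and U between them cover only {2, 7} — a naked pair. Remove those values from P, S.
Determined: N=5, Q=6, R=3. The other variables each still have more than one consistent value. That makes 3.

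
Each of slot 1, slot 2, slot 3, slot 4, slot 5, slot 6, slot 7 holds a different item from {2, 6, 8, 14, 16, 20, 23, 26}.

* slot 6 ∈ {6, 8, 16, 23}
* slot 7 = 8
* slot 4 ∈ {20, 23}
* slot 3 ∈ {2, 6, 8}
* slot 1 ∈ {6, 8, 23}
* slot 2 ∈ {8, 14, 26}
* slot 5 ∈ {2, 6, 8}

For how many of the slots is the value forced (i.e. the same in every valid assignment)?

4

slot 7 has just one choice, so slot 7 = 8. Eliminate 8 elsewhere: slot 1, slot 2, slot 3, slot 5, slot 6.
slot 3 and slot 5 between them cover only {2, 6} — a naked pair. Remove those values from slot 1, slot 6.
That leaves slot 1 = 23. Eliminate 23 elsewhere: slot 4, slot 6.
slot 4's domain is down to {20}, so slot 4 = 20.
slot 6 must be 16 (only option left).
Determined: slot 1=23, slot 4=20, slot 6=16, slot 7=8. The other slots each still have more than one consistent value. That makes 4.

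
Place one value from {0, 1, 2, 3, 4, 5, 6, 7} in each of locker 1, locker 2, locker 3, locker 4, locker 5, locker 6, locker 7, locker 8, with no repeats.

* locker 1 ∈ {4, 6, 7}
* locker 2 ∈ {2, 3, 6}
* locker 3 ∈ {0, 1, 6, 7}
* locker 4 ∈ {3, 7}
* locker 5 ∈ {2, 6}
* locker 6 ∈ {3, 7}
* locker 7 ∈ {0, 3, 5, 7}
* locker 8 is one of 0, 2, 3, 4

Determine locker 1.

Among the 8 variables, 1 fits only locker 3 (and all 8 values in {0, 1, 2, 3, 4, 5, 6, 7} must be used), so locker 3 = 1.
The 7 still-open variables draw from only 7 values {0, 2, 3, 4, 5, 6, 7}, so each is used; only locker 7 can be 5, hence locker 7 = 5.
The 6 still-open variables draw from only 6 values {0, 2, 3, 4, 6, 7}, so each is used; only locker 8 can be 0, hence locker 8 = 0.
The 5 still-open variables together cover exactly {2, 3, 4, 6, 7} — 5 values for 5 variables — and 4 appears only in locker 1's list, so locker 1 = 4.

4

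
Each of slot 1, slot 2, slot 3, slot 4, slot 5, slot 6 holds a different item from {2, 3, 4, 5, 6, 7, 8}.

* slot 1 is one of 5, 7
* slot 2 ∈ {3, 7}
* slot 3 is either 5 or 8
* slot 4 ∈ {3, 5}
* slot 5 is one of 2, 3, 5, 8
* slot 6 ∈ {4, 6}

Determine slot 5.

2

The 3 variables slot 1, slot 2, slot 4 are confined to {3, 5, 7}, which locks those values in; drop them from slot 3, slot 5.
slot 3 has just one choice, so slot 3 = 8. So slot 5 can't be 8.
So slot 5 = 2.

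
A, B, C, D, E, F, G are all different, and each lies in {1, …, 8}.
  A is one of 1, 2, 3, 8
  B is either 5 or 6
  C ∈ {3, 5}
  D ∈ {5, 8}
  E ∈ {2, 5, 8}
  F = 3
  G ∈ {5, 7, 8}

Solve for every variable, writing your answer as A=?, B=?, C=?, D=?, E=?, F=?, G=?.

A=1, B=6, C=5, D=8, E=2, F=3, G=7

F has just one choice, so F = 3. Remove 3 from A, C.
C has just one choice, so C = 5. Strike 5 from B, D, E, G.
D's domain is down to {8}, so D = 8. Strike 8 from A, E, G.
E must be 2 (only option left). So A can't be 2.
G has just one choice, so G = 7.
A has just one choice, so A = 1.
B's domain is down to {6}, so B = 6.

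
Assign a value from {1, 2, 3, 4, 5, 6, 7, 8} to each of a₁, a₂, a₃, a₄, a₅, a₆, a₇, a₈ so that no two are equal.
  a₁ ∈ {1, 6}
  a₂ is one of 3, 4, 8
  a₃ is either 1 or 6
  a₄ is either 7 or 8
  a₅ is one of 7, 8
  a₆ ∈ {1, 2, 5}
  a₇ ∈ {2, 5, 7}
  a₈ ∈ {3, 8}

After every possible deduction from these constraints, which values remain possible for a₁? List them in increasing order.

1, 6

Among the 8 variables, 4 fits only a₂ (and all 8 values in {1, 2, 3, 4, 5, 6, 7, 8} must be used), so a₂ = 4.
The 7 still-open variables together cover exactly {1, 2, 3, 5, 6, 7, 8} — 7 values for 7 variables — and 3 appears only in a₈'s list, so a₈ = 3.
a₁ and a₃ between them cover only {1, 6} — a naked pair. Remove those values from a₆.
a₄ and a₅ between them cover only {7, 8} — a naked pair. Remove those values from a₇.
No further eliminations apply; a₁ can still be any of 1, 6.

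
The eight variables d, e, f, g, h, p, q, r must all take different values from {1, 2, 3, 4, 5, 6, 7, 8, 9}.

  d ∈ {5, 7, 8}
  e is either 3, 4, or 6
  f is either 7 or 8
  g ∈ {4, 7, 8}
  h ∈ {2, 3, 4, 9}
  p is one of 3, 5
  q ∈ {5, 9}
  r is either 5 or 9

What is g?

The 8 variables together cover exactly {2, 3, 4, 5, 6, 7, 8, 9} — 8 values for 8 variables — and 2 appears only in h's list, so h = 2.
Among the 7 still-open variables, 6 fits only e (and all 7 values in {3, 4, 5, 6, 7, 8, 9} must be used), so e = 6.
Among the 6 still-open variables, 3 fits only p (and all 6 values in {3, 4, 5, 7, 8, 9} must be used), so p = 3.
The 5 still-open variables draw from only 5 values {4, 5, 7, 8, 9}, so each is used; only g can be 4, hence g = 4.

4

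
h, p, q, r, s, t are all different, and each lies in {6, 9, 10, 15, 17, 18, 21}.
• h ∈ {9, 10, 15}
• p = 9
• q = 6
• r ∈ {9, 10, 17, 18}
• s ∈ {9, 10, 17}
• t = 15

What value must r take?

18

p must be 9 (only option left). Strike 9 from h, r, s.
q must be 6 (only option left).
That leaves t = 15. Eliminate 15 elsewhere: h.
h must be 10 (only option left). Strike 10 from r, s.
That leaves s = 17. Remove 17 from r.
So r = 18.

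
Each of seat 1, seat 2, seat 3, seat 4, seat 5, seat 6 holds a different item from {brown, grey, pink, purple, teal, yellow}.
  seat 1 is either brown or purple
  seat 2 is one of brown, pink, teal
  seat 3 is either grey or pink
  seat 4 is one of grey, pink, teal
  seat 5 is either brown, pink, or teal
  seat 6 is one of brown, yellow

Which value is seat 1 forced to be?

purple

The 6 variables draw from only 6 values {brown, grey, pink, purple, teal, yellow}, so each is used; only seat 1 can be purple, hence seat 1 = purple.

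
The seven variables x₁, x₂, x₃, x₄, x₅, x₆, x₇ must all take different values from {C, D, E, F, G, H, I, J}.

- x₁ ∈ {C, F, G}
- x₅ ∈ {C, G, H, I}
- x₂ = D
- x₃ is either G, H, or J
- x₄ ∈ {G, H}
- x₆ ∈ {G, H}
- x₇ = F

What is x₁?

C

x₂'s domain is down to {D}, so x₂ = D.
x₇ must be F (only option left). Remove F from x₁.
Among the 5 still-open variables, I fits only x₅ (and all 5 values in {C, G, H, I, J} must be used), so x₅ = I.
The 4 still-open variables draw from only 4 values {C, G, H, J}, so each is used; only x₁ can be C, hence x₁ = C.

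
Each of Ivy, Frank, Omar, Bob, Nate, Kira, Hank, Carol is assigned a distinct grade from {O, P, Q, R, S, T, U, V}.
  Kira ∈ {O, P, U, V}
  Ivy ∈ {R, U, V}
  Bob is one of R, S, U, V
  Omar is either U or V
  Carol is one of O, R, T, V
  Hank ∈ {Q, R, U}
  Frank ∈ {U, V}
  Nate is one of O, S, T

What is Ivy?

Among the 8 variables, P fits only Kira (and all 8 values in {O, P, Q, R, S, T, U, V} must be used), so Kira = P.
The 7 still-open variables together cover exactly {O, Q, R, S, T, U, V} — 7 values for 7 variables — and Q appears only in Hank's list, so Hank = Q.
The 2 variables Frank and Omar are confined to {U, V}, which locks those values in; drop them from Ivy, Bob, Carol.
So Ivy = R.

R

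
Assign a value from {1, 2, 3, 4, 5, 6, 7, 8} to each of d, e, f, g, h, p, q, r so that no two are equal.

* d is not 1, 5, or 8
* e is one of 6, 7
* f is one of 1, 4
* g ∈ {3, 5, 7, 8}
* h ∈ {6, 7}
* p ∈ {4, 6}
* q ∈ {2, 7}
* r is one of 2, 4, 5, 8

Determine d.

The 8 variables together cover exactly {1, 2, 3, 4, 5, 6, 7, 8} — 8 values for 8 variables — and 1 appears only in f's list, so f = 1.
The 2 variables e and h are confined to {6, 7}, which locks those values in; drop them from d, g, p, q.
p has just one choice, so p = 4. Strike 4 from d, r.
That leaves q = 2. Eliminate 2 elsewhere: d, r.
So d = 3.

3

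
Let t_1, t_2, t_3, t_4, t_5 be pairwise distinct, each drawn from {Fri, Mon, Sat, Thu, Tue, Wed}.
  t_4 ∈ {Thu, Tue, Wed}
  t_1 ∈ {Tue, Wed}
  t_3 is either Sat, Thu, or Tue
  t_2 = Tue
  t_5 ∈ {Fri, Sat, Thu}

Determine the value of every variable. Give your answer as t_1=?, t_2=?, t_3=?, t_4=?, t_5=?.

t_2's domain is down to {Tue}, so t_2 = Tue. Strike Tue from t_1, t_3, t_4.
That leaves t_1 = Wed. So t_4 can't be Wed.
t_4 has just one choice, so t_4 = Thu. So t_3, t_5 can't be Thu.
That leaves t_3 = Sat. Eliminate Sat elsewhere: t_5.
t_5's domain is down to {Fri}, so t_5 = Fri.

t_1=Wed, t_2=Tue, t_3=Sat, t_4=Thu, t_5=Fri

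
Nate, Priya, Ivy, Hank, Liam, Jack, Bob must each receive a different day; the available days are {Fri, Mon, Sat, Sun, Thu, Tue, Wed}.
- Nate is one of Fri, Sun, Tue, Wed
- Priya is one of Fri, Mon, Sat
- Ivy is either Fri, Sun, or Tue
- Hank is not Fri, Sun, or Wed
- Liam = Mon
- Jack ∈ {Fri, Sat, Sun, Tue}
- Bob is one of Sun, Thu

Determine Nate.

Wed

Liam's domain is down to {Mon}, so Liam = Mon. Strike Mon from Priya, Hank.
Among the 6 still-open variables, Wed fits only Nate (and all 6 values in {Fri, Sat, Sun, Thu, Tue, Wed} must be used), so Nate = Wed.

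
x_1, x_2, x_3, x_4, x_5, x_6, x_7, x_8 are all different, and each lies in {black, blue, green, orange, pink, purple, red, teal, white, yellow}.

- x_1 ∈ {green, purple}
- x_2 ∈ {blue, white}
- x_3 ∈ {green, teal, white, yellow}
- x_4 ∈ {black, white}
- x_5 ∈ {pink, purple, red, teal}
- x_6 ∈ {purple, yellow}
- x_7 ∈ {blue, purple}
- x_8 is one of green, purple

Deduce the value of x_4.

x_1 and x_8 share exactly the 2 values {green, purple}; by pigeonhole those values go to them, so strike green, purple from x_3, x_5, x_6, x_7.
x_6's domain is down to {yellow}, so x_6 = yellow. Eliminate yellow elsewhere: x_3.
x_7's domain is down to {blue}, so x_7 = blue. Eliminate blue elsewhere: x_2.
x_2 must be white (only option left). So x_3, x_4 can't be white.
So x_4 = black.

black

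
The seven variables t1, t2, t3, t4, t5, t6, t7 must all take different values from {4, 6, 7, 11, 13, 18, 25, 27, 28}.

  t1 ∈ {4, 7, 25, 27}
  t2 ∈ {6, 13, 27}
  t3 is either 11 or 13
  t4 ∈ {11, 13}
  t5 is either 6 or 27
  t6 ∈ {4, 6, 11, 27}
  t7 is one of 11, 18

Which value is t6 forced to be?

4

The 2 variables t3 and t4 are confined to {11, 13}, which locks those values in; drop them from t2, t6, t7.
t7 has just one choice, so t7 = 18.
The 2 variables t2 and t5 are confined to {6, 27}, which locks those values in; drop them from t1, t6.
So t6 = 4.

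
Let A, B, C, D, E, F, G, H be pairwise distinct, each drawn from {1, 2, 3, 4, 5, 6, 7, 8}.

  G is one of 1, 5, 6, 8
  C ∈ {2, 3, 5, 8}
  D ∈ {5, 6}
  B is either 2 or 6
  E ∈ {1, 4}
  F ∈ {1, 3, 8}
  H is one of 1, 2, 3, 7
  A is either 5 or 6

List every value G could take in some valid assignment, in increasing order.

1, 8

The 8 variables draw from only 8 values {1, 2, 3, 4, 5, 6, 7, 8}, so each is used; only E can be 4, hence E = 4.
The 7 still-open variables draw from only 7 values {1, 2, 3, 5, 6, 7, 8}, so each is used; only H can be 7, hence H = 7.
A and D share exactly the 2 values {5, 6}; by pigeonhole those values go to them, so strike 5, 6 from B, C, G.
B has just one choice, so B = 2. Eliminate 2 elsewhere: C.
No further eliminations apply; G can still be any of 1, 8.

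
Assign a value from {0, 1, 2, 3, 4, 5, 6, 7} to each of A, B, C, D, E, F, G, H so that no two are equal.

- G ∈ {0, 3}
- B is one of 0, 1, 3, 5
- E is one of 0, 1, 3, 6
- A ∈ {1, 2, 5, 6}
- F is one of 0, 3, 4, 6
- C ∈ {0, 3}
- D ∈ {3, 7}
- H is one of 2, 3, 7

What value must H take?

The 8 variables draw from only 8 values {0, 1, 2, 3, 4, 5, 6, 7}, so each is used; only F can be 4, hence F = 4.
C and G share exactly the 2 values {0, 3}; by pigeonhole those values go to them, so strike 0, 3 from B, D, E, H.
D must be 7 (only option left). Remove 7 from H.
So H = 2.

2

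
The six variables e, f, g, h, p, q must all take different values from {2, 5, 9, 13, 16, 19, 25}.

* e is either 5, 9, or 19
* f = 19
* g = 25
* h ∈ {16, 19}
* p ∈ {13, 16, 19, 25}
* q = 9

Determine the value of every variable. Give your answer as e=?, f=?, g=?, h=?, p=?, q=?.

e=5, f=19, g=25, h=16, p=13, q=9

f's domain is down to {19}, so f = 19. Strike 19 from e, h, p.
g must be 25 (only option left). Remove 25 from p.
h must be 16 (only option left). Eliminate 16 elsewhere: p.
p's domain is down to {13}, so p = 13.
That leaves q = 9. So e can't be 9.
That leaves e = 5.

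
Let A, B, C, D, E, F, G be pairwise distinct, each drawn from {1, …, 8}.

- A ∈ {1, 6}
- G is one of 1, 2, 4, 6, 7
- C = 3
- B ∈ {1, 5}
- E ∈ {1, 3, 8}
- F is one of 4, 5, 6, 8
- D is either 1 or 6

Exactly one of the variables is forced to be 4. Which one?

C has just one choice, so C = 3. Eliminate 3 elsewhere: E.
A and D share exactly the 2 values {1, 6}; by pigeonhole those values go to them, so strike 1, 6 from B, E, F, G.
B must be 5 (only option left). Eliminate 5 elsewhere: F.
E must be 8 (only option left). Remove 8 from F.
So 4 goes to F.

F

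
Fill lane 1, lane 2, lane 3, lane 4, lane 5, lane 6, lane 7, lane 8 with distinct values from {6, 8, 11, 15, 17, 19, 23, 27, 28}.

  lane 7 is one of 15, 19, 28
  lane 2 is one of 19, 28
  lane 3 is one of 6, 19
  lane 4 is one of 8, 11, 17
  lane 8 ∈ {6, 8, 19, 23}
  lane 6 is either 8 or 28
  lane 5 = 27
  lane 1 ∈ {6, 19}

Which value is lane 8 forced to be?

23

lane 5's domain is down to {27}, so lane 5 = 27.
The 2 variables lane 1 and lane 3 are confined to {6, 19}, which locks those values in; drop them from lane 2, lane 7, lane 8.
lane 2 must be 28 (only option left). Remove 28 from lane 6, lane 7.
lane 6 must be 8 (only option left). Eliminate 8 elsewhere: lane 4, lane 8.
So lane 8 = 23.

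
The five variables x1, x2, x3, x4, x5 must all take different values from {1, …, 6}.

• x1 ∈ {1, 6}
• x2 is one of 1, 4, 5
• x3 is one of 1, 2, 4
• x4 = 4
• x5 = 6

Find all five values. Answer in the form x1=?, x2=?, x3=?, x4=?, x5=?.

x1=1, x2=5, x3=2, x4=4, x5=6

x4 must be 4 (only option left). Remove 4 from x2, x3.
x5 must be 6 (only option left). Strike 6 from x1.
x1 must be 1 (only option left). Remove 1 from x2, x3.
x2 must be 5 (only option left).
x3 has just one choice, so x3 = 2.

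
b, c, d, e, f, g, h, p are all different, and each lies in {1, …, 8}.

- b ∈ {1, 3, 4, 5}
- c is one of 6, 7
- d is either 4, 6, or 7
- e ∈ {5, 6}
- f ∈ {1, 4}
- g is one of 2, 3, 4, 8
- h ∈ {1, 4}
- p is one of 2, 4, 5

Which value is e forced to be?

Among the 8 variables, 8 fits only g (and all 8 values in {1, 2, 3, 4, 5, 6, 7, 8} must be used), so g = 8.
The 7 still-open variables together cover exactly {1, 2, 3, 4, 5, 6, 7} — 7 values for 7 variables — and 2 appears only in p's list, so p = 2.
The 6 still-open variables together cover exactly {1, 3, 4, 5, 6, 7} — 6 values for 6 variables — and 3 appears only in b's list, so b = 3.
The 5 still-open variables draw from only 5 values {1, 4, 5, 6, 7}, so each is used; only e can be 5, hence e = 5.

5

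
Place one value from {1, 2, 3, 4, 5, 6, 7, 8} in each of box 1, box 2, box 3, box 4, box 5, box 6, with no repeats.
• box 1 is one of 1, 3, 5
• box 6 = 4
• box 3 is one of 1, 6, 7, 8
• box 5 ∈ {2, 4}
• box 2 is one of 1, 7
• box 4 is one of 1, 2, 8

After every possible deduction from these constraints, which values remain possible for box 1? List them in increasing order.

1, 3, 5

box 6 must be 4 (only option left). Eliminate 4 elsewhere: box 5.
That leaves box 5 = 2. So box 4 can't be 2.
No further eliminations apply; box 1 can still be any of 1, 3, 5.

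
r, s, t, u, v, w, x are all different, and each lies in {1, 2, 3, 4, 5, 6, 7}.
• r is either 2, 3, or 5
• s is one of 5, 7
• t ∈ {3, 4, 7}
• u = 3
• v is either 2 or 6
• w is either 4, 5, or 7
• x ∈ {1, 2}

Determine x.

u's domain is down to {3}, so u = 3. Remove 3 from r, t.
Among the 6 still-open variables, 1 fits only x (and all 6 values in {1, 2, 4, 5, 6, 7} must be used), so x = 1.

1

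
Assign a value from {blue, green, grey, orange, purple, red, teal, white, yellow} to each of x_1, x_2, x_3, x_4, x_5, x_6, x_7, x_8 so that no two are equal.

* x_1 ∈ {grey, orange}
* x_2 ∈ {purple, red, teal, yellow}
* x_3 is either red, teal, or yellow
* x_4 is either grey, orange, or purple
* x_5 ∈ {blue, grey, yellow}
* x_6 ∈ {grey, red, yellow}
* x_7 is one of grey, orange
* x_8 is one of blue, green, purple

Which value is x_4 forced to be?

Among the 8 variables, green fits only x_8 (and all 8 values in {blue, green, grey, orange, purple, red, teal, yellow} must be used), so x_8 = green.
Among the 7 still-open variables, blue fits only x_5 (and all 7 values in {blue, grey, orange, purple, red, teal, yellow} must be used), so x_5 = blue.
x_1 and x_7 share exactly the 2 values {grey, orange}; by pigeonhole those values go to them, so strike grey, orange from x_4, x_6.
So x_4 = purple.

purple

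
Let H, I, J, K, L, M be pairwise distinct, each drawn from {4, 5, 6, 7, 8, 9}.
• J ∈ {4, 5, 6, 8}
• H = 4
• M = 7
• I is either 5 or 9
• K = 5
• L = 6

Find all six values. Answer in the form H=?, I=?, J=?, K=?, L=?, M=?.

H=4, I=9, J=8, K=5, L=6, M=7

H's domain is down to {4}, so H = 4. So J can't be 4.
K has just one choice, so K = 5. Eliminate 5 elsewhere: I, J.
That leaves L = 6. Strike 6 from J.
M has just one choice, so M = 7.
That leaves I = 9.
J has just one choice, so J = 8.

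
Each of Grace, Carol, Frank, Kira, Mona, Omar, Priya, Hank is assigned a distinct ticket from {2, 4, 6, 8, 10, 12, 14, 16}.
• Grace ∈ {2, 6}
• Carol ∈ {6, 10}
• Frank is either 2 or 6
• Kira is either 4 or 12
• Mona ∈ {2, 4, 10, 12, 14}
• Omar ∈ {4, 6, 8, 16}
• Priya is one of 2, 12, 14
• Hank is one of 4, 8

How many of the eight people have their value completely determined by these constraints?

3

The 8 variables together cover exactly {2, 4, 6, 8, 10, 12, 14, 16} — 8 values for 8 variables — and 16 appears only in Omar's list, so Omar = 16.
Among the 7 still-open variables, 8 fits only Hank (and all 7 values in {2, 4, 6, 8, 10, 12, 14} must be used), so Hank = 8.
The 2 variables Grace and Frank are confined to {2, 6}, which locks those values in; drop them from Carol, Mona, Priya.
Carol must be 10 (only option left). Eliminate 10 elsewhere: Mona.
Determined: Carol=10, Omar=16, Hank=8. The other people each still have more than one consistent value. That makes 3.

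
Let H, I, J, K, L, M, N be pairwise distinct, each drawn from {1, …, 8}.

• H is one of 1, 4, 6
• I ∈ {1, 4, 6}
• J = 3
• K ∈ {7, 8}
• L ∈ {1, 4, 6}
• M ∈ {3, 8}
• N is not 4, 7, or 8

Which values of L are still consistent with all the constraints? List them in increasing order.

J's domain is down to {3}, so J = 3. Strike 3 from M, N.
That leaves M = 8. So K can't be 8.
K must be 7 (only option left).
H, I, L between them cover only {1, 4, 6} — a naked triple. Remove those values from N.
No further eliminations apply; L can still be any of 1, 4, 6.

1, 4, 6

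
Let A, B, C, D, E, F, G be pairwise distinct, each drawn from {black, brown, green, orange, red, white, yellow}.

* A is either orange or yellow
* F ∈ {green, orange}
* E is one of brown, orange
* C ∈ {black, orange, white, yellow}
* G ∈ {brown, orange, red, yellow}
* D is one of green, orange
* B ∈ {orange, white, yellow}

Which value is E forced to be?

The 7 variables together cover exactly {black, brown, green, orange, red, white, yellow} — 7 values for 7 variables — and black appears only in C's list, so C = black.
The 6 still-open variables draw from only 6 values {brown, green, orange, red, white, yellow}, so each is used; only G can be red, hence G = red.
Among the 5 still-open variables, brown fits only E (and all 5 values in {brown, green, orange, white, yellow} must be used), so E = brown.

brown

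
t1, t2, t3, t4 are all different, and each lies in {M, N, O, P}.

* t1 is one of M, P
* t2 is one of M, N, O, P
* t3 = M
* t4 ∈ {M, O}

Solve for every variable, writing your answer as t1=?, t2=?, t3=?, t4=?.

t3 must be M (only option left). Eliminate M elsewhere: t1, t2, t4.
t4's domain is down to {O}, so t4 = O. Eliminate O elsewhere: t2.
t1 must be P (only option left). So t2 can't be P.
t2's domain is down to {N}, so t2 = N.

t1=P, t2=N, t3=M, t4=O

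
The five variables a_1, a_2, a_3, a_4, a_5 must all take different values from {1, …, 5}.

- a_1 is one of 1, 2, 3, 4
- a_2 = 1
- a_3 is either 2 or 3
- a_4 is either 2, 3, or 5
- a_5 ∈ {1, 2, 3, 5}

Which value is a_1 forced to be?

4

a_2's domain is down to {1}, so a_2 = 1. So a_1, a_5 can't be 1.
The 4 still-open variables together cover exactly {2, 3, 4, 5} — 4 values for 4 variables — and 4 appears only in a_1's list, so a_1 = 4.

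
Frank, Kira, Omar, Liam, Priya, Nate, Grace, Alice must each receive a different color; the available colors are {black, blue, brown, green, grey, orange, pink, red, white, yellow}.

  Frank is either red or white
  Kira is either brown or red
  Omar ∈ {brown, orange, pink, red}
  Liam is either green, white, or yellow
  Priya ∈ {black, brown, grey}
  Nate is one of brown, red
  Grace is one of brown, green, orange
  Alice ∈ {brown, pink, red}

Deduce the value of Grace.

green

Kira and Nate share exactly the 2 values {brown, red}; by pigeonhole those values go to them, so strike brown, red from Frank, Omar, Priya, Grace, Alice.
Frank has just one choice, so Frank = white. Remove white from Liam.
Alice's domain is down to {pink}, so Alice = pink. So Omar can't be pink.
That leaves Omar = orange. Remove orange from Grace.
So Grace = green.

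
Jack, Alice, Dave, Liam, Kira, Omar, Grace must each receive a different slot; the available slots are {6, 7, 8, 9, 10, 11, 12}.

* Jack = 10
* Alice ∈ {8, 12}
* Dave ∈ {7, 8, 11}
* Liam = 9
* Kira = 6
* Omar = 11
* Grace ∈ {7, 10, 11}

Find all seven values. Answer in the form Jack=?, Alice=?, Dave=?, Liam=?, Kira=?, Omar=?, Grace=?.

Jack=10, Alice=12, Dave=8, Liam=9, Kira=6, Omar=11, Grace=7

Jack must be 10 (only option left). Remove 10 from Grace.
Liam has just one choice, so Liam = 9.
Kira has just one choice, so Kira = 6.
Omar has just one choice, so Omar = 11. Strike 11 from Dave, Grace.
Grace's domain is down to {7}, so Grace = 7. So Dave can't be 7.
Dave must be 8 (only option left). So Alice can't be 8.
Alice must be 12 (only option left).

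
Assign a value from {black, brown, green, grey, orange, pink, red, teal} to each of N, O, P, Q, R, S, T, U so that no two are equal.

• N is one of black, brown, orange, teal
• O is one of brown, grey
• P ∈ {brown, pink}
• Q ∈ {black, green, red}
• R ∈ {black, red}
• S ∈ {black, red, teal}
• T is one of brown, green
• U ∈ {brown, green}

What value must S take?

The 8 variables together cover exactly {black, brown, green, grey, orange, pink, red, teal} — 8 values for 8 variables — and grey appears only in O's list, so O = grey.
The 7 still-open variables draw from only 7 values {black, brown, green, orange, pink, red, teal}, so each is used; only N can be orange, hence N = orange.
The 6 still-open variables together cover exactly {black, brown, green, pink, red, teal} — 6 values for 6 variables — and pink appears only in P's list, so P = pink.
The 5 still-open variables draw from only 5 values {black, brown, green, red, teal}, so each is used; only S can be teal, hence S = teal.

teal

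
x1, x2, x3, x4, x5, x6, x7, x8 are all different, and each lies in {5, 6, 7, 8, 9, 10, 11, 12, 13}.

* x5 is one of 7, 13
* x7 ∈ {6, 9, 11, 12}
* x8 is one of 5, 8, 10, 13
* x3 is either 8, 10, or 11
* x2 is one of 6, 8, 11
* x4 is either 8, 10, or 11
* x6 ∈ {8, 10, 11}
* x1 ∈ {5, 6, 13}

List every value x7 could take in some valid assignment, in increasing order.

x3, x4, x6 share exactly the 3 values {8, 10, 11}; by pigeonhole those values go to them, so strike 8, 10, 11 from x2, x7, x8.
x2 must be 6 (only option left). So x1, x7 can't be 6.
x1 and x8 share exactly the 2 values {5, 13}; by pigeonhole those values go to them, so strike 5, 13 from x5.
x5's domain is down to {7}, so x5 = 7.
No further eliminations apply; x7 can still be any of 9, 12.

9, 12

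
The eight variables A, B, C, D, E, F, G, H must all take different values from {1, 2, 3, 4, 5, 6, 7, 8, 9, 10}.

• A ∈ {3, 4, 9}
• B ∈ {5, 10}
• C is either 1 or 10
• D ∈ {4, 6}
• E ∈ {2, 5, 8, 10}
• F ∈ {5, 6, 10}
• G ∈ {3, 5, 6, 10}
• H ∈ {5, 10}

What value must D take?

B and H share exactly the 2 values {5, 10}; by pigeonhole those values go to them, so strike 5, 10 from C, E, F, G.
C has just one choice, so C = 1.
That leaves F = 6. Eliminate 6 elsewhere: D, G.
So D = 4.

4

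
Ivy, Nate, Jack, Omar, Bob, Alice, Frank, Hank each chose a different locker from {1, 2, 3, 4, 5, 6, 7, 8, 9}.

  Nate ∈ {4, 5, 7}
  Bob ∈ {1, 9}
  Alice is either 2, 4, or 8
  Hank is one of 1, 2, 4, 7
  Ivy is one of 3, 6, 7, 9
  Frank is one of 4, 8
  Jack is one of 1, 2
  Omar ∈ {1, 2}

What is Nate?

The 2 variables Jack and Omar are confined to {1, 2}, which locks those values in; drop them from Bob, Alice, Hank.
Bob's domain is down to {9}, so Bob = 9. Eliminate 9 elsewhere: Ivy.
Alice and Frank share exactly the 2 values {4, 8}; by pigeonhole those values go to them, so strike 4, 8 from Nate, Hank.
Hank has just one choice, so Hank = 7. So Ivy, Nate can't be 7.
So Nate = 5.

5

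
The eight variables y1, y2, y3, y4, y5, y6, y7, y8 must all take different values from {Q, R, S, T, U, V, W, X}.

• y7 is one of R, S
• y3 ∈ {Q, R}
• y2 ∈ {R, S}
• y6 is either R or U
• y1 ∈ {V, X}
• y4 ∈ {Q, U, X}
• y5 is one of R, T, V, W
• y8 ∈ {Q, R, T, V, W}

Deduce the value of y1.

y2 and y7 share exactly the 2 values {R, S}; by pigeonhole those values go to them, so strike R, S from y3, y5, y6, y8.
y3's domain is down to {Q}, so y3 = Q. Remove Q from y4, y8.
y6 must be U (only option left). Strike U from y4.
That leaves y4 = X. Strike X from y1.
So y1 = V.

V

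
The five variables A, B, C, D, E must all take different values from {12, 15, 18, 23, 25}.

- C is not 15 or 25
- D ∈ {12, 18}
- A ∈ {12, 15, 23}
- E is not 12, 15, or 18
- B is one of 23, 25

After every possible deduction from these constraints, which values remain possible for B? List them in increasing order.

23, 25

The 5 variables draw from only 5 values {12, 15, 18, 23, 25}, so each is used; only A can be 15, hence A = 15.
B and E between them cover only {23, 25} — a naked pair. Remove those values from C.
No further eliminations apply; B can still be any of 23, 25.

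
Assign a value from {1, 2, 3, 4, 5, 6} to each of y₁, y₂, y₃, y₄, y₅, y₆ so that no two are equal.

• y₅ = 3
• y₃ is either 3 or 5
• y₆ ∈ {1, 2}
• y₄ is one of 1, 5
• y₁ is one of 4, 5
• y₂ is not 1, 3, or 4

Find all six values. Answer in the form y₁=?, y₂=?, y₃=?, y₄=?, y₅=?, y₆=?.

y₁=4, y₂=6, y₃=5, y₄=1, y₅=3, y₆=2

y₅ must be 3 (only option left). So y₃ can't be 3.
y₃ must be 5 (only option left). So y₁, y₂, y₄ can't be 5.
That leaves y₄ = 1. Strike 1 from y₆.
y₆ must be 2 (only option left). Eliminate 2 elsewhere: y₂.
That leaves y₁ = 4.
y₂ has just one choice, so y₂ = 6.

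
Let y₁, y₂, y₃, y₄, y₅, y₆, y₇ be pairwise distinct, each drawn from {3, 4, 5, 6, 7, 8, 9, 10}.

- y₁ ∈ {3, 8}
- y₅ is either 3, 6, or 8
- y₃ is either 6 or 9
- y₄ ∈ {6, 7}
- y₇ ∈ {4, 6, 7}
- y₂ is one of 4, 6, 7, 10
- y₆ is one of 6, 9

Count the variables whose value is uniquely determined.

The 7 variables together cover exactly {3, 4, 6, 7, 8, 9, 10} — 7 values for 7 variables — and 10 appears only in y₂'s list, so y₂ = 10.
The 6 still-open variables together cover exactly {3, 4, 6, 7, 8, 9} — 6 values for 6 variables — and 4 appears only in y₇'s list, so y₇ = 4.
The 5 still-open variables together cover exactly {3, 6, 7, 8, 9} — 5 values for 5 variables — and 7 appears only in y₄'s list, so y₄ = 7.
y₃ and y₆ share exactly the 2 values {6, 9}; by pigeonhole those values go to them, so strike 6, 9 from y₅.
Determined: y₂=10, y₄=7, y₇=4. The other variables each still have more than one consistent value. That makes 3.

3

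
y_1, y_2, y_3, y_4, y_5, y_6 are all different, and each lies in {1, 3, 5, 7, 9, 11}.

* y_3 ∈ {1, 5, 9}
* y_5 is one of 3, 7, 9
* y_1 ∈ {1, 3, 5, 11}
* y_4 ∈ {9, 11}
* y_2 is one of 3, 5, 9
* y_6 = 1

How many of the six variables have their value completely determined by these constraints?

2

y_6 must be 1 (only option left). Eliminate 1 elsewhere: y_1, y_3.
The 5 still-open variables together cover exactly {3, 5, 7, 9, 11} — 5 values for 5 variables — and 7 appears only in y_5's list, so y_5 = 7.
Determined: y_5=7, y_6=1. The other variables each still have more than one consistent value. That makes 2.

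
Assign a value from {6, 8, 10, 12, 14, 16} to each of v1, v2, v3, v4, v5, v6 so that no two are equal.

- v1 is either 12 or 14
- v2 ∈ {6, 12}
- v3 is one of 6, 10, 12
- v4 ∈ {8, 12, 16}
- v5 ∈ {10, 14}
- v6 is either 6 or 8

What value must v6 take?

The 6 variables draw from only 6 values {6, 8, 10, 12, 14, 16}, so each is used; only v4 can be 16, hence v4 = 16.
The 5 still-open variables together cover exactly {6, 8, 10, 12, 14} — 5 values for 5 variables — and 8 appears only in v6's list, so v6 = 8.

8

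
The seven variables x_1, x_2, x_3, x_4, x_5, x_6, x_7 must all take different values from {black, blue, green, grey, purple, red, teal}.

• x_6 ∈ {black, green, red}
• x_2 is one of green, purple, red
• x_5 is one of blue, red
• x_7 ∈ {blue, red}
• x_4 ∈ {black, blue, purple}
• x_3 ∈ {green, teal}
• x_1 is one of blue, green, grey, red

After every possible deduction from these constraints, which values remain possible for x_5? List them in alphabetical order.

blue, red

The 7 variables draw from only 7 values {black, blue, green, grey, purple, red, teal}, so each is used; only x_1 can be grey, hence x_1 = grey.
Among the 6 still-open variables, teal fits only x_3 (and all 6 values in {black, blue, green, purple, red, teal} must be used), so x_3 = teal.
x_5 and x_7 between them cover only {blue, red} — a naked pair. Remove those values from x_2, x_4, x_6.
No further eliminations apply; x_5 can still be any of blue, red.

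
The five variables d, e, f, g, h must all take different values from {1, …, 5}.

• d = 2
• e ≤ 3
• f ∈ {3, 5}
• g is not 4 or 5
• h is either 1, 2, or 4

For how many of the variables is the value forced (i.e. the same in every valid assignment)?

3

d's domain is down to {2}, so d = 2. Eliminate 2 elsewhere: e, g, h.
The 4 still-open variables together cover exactly {1, 3, 4, 5} — 4 values for 4 variables — and 4 appears only in h's list, so h = 4.
Among the 3 still-open variables, 5 fits only f (and all 3 values in {1, 3, 5} must be used), so f = 5.
Determined: d=2, f=5, h=4. The other variables each still have more than one consistent value. That makes 3.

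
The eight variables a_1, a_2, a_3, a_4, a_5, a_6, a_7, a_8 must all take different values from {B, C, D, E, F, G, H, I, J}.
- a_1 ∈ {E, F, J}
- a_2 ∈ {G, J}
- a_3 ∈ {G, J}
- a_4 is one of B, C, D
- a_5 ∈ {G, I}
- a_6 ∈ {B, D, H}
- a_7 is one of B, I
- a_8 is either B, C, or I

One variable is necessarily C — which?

a_8

a_2 and a_3 between them cover only {G, J} — a naked pair. Remove those values from a_1, a_5.
That leaves a_5 = I. Remove I from a_7, a_8.
That leaves a_7 = B. Strike B from a_4, a_6, a_8.
So C goes to a_8.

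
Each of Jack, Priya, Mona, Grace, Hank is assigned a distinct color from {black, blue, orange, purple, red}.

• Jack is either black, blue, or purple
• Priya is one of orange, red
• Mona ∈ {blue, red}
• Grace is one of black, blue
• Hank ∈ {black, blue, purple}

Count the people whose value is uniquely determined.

2

The 5 variables draw from only 5 values {black, blue, orange, purple, red}, so each is used; only Priya can be orange, hence Priya = orange.
The 4 still-open variables together cover exactly {black, blue, purple, red} — 4 values for 4 variables — and red appears only in Mona's list, so Mona = red.
Determined: Priya=orange, Mona=red. The other people each still have more than one consistent value. That makes 2.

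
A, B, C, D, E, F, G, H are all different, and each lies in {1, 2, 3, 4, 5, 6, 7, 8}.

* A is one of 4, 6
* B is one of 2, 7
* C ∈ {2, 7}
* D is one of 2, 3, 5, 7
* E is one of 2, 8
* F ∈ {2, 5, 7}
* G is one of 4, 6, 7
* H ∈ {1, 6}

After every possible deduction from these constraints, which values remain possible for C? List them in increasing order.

2, 7

The 8 variables draw from only 8 values {1, 2, 3, 4, 5, 6, 7, 8}, so each is used; only H can be 1, hence H = 1.
The 7 still-open variables together cover exactly {2, 3, 4, 5, 6, 7, 8} — 7 values for 7 variables — and 3 appears only in D's list, so D = 3.
Among the 6 still-open variables, 5 fits only F (and all 6 values in {2, 4, 5, 6, 7, 8} must be used), so F = 5.
The 5 still-open variables draw from only 5 values {2, 4, 6, 7, 8}, so each is used; only E can be 8, hence E = 8.
B and C between them cover only {2, 7} — a naked pair. Remove those values from G.
No further eliminations apply; C can still be any of 2, 7.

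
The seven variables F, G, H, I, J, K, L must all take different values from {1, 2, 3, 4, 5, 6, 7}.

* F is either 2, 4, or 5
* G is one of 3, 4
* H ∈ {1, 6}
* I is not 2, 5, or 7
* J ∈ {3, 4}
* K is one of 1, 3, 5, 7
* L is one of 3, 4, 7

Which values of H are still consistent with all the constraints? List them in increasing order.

The 7 variables together cover exactly {1, 2, 3, 4, 5, 6, 7} — 7 values for 7 variables — and 2 appears only in F's list, so F = 2.
Among the 6 still-open variables, 5 fits only K (and all 6 values in {1, 3, 4, 5, 6, 7} must be used), so K = 5.
Among the 5 still-open variables, 7 fits only L (and all 5 values in {1, 3, 4, 6, 7} must be used), so L = 7.
G and J share exactly the 2 values {3, 4}; by pigeonhole those values go to them, so strike 3, 4 from I.
No further eliminations apply; H can still be any of 1, 6.

1, 6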